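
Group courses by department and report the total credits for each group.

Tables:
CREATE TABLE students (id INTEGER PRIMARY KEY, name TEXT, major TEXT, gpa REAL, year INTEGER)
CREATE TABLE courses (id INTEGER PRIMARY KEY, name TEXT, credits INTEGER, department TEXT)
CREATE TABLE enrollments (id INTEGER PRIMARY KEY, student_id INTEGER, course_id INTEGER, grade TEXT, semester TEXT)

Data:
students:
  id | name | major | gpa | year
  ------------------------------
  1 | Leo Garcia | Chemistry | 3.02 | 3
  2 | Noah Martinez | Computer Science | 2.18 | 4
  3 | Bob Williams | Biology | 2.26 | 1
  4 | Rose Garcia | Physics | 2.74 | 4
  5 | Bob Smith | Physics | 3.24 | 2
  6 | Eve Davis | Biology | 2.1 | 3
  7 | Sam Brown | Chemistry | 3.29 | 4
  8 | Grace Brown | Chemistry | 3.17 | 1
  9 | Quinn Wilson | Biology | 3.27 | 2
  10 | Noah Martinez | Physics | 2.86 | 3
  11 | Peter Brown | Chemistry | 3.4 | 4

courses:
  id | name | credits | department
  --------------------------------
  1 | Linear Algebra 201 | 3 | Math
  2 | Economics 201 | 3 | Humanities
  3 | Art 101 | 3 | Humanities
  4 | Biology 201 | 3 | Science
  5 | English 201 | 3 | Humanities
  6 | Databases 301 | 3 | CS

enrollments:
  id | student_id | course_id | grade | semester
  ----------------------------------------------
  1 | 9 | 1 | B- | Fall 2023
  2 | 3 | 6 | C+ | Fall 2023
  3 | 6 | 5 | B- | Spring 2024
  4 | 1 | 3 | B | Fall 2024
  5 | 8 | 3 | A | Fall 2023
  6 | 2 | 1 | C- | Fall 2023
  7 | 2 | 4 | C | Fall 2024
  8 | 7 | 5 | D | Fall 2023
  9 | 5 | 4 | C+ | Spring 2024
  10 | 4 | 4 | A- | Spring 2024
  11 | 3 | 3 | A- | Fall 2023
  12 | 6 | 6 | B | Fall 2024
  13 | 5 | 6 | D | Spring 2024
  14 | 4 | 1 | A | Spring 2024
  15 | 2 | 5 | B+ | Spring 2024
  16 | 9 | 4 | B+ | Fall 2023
SELECT department, SUM(credits) AS sum_credits FROM courses GROUP BY department

Execution result:
department | sum_credits
CS | 3
Humanities | 9
Math | 3
Science | 3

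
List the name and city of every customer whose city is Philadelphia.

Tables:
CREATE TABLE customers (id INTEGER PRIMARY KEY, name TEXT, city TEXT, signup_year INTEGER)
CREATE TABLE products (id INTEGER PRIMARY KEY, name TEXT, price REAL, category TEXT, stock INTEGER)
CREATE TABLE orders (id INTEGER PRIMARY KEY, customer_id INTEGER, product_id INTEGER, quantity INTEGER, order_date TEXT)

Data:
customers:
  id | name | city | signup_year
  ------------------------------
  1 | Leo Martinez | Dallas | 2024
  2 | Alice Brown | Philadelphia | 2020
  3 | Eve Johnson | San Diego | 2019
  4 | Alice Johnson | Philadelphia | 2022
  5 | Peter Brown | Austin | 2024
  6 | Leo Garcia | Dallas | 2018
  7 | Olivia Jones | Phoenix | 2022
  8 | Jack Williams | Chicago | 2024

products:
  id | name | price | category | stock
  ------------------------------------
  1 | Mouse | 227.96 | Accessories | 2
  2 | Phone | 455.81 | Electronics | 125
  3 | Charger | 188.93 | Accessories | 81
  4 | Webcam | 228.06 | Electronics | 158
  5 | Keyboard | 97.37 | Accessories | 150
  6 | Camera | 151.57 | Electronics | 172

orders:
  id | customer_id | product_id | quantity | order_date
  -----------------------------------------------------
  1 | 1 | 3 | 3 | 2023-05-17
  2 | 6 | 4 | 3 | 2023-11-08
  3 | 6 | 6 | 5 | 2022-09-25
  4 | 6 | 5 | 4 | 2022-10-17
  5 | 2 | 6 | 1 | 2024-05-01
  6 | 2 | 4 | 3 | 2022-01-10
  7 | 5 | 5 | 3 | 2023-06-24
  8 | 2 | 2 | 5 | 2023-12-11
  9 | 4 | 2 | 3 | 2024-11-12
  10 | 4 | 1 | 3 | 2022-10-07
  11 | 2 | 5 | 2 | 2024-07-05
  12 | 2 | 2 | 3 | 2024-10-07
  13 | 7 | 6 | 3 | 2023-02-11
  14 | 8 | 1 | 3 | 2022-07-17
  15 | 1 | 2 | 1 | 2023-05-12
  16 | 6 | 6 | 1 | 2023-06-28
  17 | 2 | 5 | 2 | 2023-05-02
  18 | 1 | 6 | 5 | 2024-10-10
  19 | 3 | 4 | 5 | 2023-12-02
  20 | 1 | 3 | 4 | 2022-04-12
SELECT name, city FROM customers WHERE city = 'Philadelphia'

Execution result:
name | city
Alice Brown | Philadelphia
Alice Johnson | Philadelphia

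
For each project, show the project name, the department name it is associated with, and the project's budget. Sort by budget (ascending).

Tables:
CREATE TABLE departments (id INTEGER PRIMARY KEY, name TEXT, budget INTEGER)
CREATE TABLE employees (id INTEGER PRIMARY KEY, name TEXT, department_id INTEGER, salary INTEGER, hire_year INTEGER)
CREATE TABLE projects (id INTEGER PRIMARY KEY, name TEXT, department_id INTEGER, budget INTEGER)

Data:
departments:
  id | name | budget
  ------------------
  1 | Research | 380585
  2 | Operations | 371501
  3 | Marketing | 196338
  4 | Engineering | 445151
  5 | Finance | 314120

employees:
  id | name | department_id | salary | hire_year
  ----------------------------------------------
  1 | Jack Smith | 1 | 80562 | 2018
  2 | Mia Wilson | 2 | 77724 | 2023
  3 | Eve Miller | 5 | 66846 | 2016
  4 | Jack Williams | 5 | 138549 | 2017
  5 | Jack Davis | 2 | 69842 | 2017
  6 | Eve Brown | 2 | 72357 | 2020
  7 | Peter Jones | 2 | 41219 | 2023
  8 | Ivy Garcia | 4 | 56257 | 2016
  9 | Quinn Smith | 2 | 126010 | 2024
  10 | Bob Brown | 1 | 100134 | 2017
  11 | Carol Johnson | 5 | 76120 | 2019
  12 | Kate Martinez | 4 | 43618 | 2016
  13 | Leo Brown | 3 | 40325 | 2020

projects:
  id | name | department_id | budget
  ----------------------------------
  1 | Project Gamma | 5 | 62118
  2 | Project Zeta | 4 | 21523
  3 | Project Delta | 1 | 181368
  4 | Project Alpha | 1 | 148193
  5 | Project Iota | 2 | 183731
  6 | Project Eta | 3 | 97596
SELECT c.name, p.name AS department, c.budget FROM projects c JOIN departments p ON c.department_id = p.id ORDER BY c.budget ASC

Execution result:
name | department | budget
Project Zeta | Engineering | 21523
Project Gamma | Finance | 62118
Project Eta | Marketing | 97596
Project Alpha | Research | 148193
Project Delta | Research | 181368
Project Iota | Operations | 183731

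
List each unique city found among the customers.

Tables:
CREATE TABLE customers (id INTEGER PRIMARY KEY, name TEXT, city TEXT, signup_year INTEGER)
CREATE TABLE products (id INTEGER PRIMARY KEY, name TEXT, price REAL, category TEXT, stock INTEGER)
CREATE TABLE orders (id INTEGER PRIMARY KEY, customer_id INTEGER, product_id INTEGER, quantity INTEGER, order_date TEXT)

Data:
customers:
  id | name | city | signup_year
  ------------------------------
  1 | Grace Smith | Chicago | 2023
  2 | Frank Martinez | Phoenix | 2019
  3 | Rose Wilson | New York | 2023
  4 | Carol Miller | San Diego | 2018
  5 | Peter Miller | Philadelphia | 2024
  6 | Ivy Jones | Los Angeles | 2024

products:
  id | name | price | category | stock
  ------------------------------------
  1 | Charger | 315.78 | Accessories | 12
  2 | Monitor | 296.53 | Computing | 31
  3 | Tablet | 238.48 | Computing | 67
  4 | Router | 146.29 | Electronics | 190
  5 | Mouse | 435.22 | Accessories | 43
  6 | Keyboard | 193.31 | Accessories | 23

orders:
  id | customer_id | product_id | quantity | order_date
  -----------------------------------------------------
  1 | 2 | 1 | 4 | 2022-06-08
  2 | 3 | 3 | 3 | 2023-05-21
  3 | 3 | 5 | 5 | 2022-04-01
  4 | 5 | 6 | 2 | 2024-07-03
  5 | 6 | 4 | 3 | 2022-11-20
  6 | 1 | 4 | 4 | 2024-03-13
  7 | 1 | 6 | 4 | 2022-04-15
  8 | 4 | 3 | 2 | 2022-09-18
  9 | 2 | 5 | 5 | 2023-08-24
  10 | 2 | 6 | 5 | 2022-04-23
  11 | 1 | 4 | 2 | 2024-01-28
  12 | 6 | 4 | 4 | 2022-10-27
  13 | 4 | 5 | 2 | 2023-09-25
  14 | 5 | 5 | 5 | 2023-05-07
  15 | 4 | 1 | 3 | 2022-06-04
SELECT DISTINCT city FROM customers

Execution result:
city
Chicago
Phoenix
New York
San Diego
Philadelphia
Los Angeles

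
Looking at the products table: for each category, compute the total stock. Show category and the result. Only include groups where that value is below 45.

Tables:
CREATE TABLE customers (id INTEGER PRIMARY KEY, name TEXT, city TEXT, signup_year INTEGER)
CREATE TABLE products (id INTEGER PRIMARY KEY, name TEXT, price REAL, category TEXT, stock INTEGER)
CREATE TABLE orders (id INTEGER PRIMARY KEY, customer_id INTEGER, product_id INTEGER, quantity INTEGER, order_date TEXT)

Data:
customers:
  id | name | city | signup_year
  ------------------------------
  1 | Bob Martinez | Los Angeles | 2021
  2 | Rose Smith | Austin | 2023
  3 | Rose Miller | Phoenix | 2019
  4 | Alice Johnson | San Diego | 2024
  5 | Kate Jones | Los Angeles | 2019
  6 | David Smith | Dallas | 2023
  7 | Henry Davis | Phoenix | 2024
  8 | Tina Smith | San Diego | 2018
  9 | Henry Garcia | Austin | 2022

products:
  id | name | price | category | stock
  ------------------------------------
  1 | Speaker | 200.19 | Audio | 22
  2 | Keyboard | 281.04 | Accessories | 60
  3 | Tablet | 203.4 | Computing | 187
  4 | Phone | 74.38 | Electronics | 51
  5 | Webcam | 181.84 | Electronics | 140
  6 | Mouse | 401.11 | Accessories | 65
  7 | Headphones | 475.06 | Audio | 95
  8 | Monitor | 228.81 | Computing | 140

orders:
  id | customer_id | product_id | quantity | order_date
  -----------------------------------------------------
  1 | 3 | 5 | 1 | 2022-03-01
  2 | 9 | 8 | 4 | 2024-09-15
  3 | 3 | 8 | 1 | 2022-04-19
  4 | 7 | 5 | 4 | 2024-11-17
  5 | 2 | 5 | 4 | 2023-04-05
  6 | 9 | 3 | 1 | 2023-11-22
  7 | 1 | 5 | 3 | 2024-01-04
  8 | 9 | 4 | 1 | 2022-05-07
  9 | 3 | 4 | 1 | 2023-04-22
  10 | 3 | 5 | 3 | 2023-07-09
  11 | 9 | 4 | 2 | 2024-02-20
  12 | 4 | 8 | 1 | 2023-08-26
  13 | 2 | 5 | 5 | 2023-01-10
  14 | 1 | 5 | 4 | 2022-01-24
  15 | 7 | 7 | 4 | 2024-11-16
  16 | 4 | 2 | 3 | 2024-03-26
SELECT category, SUM(stock) AS sum_stock FROM products GROUP BY category HAVING SUM(stock) < 45

Execution result:
(no rows)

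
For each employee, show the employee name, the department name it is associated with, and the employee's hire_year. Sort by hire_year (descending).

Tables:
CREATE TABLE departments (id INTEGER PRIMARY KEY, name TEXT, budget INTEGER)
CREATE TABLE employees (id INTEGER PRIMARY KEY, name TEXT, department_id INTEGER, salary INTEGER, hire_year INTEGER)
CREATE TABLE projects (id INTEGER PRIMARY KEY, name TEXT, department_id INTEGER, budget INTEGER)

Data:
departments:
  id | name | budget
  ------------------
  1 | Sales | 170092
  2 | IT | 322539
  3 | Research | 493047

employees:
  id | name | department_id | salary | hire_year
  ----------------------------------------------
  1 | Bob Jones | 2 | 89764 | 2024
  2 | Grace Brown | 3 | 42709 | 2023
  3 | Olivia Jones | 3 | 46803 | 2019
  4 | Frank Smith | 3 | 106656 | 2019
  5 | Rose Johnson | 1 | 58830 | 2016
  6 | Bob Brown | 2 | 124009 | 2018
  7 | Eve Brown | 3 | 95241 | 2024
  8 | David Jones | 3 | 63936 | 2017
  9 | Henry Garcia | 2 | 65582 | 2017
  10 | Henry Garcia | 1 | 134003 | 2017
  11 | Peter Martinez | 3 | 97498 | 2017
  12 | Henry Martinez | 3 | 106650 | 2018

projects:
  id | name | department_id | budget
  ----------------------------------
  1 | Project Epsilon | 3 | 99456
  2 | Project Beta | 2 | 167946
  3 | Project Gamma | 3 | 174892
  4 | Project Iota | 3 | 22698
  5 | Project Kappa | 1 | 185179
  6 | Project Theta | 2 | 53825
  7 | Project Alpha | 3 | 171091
SELECT c.name, p.name AS department, c.hire_year FROM employees c JOIN departments p ON c.department_id = p.id ORDER BY c.hire_year DESC

Execution result:
name | department | hire_year
Bob Jones | IT | 2024
Eve Brown | Research | 2024
Grace Brown | Research | 2023
Olivia Jones | Research | 2019
Frank Smith | Research | 2019
Bob Brown | IT | 2018
Henry Martinez | Research | 2018
David Jones | Research | 2017
Henry Garcia | IT | 2017
Henry Garcia | Sales | 2017
Peter Martinez | Research | 2017
Rose Johnson | Sales | 2016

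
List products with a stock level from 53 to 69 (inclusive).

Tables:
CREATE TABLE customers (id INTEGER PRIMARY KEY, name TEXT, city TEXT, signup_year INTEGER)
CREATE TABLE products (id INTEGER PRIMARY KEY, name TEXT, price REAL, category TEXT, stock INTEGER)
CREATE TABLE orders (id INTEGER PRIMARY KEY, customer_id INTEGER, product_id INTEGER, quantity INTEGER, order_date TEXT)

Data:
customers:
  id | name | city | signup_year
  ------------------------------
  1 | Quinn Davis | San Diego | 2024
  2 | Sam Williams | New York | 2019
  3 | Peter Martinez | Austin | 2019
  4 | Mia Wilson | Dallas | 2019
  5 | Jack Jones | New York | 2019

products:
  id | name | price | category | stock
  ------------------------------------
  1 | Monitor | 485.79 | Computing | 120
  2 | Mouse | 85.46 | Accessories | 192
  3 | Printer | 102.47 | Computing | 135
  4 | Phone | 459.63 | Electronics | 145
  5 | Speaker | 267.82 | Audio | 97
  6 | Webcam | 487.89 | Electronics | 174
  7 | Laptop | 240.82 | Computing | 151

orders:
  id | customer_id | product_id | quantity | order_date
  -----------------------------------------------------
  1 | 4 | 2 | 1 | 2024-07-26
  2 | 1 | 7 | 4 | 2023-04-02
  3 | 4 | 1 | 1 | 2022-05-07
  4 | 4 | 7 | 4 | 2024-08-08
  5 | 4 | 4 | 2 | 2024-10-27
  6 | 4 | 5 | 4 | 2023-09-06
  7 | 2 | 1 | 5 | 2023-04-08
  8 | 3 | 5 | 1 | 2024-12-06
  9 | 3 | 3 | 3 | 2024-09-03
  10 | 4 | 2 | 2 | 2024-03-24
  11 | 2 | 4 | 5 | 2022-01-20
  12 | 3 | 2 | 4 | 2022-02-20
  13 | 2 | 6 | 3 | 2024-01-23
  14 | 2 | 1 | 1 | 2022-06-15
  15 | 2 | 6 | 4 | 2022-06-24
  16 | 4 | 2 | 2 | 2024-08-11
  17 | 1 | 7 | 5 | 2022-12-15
SELECT name, stock FROM products WHERE stock BETWEEN 53 AND 69

Execution result:
(no rows)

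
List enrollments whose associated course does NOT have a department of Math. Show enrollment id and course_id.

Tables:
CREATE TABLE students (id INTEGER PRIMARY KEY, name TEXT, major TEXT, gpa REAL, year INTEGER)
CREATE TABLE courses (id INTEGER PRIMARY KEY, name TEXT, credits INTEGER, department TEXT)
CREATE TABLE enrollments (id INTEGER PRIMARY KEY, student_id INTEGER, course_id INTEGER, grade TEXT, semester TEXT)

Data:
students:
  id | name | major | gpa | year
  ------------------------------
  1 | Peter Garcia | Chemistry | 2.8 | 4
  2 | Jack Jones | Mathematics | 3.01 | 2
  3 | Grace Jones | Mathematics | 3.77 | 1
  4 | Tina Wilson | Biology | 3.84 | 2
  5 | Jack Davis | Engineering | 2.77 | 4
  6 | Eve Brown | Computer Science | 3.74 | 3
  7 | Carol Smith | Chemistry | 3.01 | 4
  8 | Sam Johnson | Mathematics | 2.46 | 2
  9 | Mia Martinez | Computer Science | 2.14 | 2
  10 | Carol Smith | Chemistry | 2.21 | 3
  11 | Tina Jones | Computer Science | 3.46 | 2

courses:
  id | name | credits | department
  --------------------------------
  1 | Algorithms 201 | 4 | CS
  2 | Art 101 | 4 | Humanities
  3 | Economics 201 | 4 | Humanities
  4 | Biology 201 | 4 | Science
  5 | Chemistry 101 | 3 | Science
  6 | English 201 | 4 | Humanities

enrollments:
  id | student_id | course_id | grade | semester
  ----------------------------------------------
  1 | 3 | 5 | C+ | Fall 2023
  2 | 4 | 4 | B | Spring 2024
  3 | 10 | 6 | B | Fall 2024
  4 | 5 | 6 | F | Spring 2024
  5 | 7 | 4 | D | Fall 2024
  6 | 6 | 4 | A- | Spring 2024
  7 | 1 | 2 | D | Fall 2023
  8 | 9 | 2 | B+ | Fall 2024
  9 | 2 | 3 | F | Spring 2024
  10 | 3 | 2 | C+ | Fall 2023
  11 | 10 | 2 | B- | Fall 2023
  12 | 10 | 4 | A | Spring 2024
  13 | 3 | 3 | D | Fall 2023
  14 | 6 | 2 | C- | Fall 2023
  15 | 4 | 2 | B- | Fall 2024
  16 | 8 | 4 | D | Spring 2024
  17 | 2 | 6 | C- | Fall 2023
SELECT id, course_id FROM enrollments WHERE course_id NOT IN (SELECT id FROM courses WHERE department = 'Math')

Execution result:
id | course_id
1 | 5
2 | 4
3 | 6
4 | 6
5 | 4
6 | 4
7 | 2
8 | 2
9 | 3
10 | 2
11 | 2
12 | 4
13 | 3
14 | 2
15 | 2
16 | 4
17 | 6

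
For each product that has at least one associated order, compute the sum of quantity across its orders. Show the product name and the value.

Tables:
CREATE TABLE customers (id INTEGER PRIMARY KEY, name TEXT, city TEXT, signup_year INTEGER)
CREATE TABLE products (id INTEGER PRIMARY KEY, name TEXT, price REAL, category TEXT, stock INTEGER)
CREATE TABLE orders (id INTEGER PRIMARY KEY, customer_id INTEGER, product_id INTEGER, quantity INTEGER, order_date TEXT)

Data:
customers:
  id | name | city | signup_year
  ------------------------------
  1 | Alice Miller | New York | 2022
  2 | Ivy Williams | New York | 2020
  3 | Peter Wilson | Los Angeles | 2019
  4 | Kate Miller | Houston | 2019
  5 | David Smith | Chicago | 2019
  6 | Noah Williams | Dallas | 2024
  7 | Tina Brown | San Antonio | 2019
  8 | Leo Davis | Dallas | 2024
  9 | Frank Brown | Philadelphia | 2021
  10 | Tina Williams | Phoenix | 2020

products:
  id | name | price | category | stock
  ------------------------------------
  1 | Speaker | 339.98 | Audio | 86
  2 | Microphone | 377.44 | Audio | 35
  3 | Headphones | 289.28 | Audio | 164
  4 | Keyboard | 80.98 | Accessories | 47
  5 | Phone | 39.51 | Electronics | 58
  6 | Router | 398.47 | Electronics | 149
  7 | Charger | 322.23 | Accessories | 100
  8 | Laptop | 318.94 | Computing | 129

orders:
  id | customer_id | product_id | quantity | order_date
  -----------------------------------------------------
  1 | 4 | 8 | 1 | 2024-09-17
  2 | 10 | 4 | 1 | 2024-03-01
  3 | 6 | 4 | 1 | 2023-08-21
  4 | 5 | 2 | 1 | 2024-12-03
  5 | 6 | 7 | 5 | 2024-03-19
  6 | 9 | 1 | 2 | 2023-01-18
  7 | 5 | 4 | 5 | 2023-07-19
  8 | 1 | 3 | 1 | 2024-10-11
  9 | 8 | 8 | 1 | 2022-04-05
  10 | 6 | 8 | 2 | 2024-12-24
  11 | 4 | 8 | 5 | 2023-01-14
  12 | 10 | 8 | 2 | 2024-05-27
SELECT p.name, SUM(c.quantity) AS sum_quantity FROM orders c JOIN products p ON c.product_id = p.id GROUP BY p.id, p.name

Execution result:
name | sum_quantity
Speaker | 2
Microphone | 1
Headphones | 1
Keyboard | 7
Charger | 5
Laptop | 11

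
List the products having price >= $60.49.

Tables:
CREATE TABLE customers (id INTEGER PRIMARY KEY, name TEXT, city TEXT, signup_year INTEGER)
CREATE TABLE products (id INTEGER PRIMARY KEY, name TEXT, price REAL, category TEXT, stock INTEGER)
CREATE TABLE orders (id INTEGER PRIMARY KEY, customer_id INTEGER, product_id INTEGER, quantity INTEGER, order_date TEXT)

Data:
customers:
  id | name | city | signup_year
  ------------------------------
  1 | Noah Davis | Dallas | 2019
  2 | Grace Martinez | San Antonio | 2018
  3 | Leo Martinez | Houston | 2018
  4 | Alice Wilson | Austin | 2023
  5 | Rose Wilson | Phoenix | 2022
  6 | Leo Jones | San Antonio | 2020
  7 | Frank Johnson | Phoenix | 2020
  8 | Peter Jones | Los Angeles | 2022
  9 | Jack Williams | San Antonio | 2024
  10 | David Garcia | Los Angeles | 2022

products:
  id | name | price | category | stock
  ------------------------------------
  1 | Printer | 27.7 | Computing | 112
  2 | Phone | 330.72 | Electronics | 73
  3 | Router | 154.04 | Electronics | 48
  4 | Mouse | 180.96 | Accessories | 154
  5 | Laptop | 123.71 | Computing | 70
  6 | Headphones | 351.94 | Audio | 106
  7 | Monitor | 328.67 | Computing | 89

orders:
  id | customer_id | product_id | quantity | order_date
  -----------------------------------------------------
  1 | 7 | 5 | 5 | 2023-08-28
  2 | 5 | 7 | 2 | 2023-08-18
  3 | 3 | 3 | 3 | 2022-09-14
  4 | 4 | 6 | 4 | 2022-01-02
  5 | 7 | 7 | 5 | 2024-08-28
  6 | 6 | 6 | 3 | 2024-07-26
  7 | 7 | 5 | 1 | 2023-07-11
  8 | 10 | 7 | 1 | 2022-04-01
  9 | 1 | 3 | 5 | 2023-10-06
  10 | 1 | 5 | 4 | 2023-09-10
SELECT name, price FROM products WHERE price >= 60.49

Execution result:
name | price
Phone | 330.72
Router | 154.04
Mouse | 180.96
Laptop | 123.71
Headphones | 351.94
Monitor | 328.67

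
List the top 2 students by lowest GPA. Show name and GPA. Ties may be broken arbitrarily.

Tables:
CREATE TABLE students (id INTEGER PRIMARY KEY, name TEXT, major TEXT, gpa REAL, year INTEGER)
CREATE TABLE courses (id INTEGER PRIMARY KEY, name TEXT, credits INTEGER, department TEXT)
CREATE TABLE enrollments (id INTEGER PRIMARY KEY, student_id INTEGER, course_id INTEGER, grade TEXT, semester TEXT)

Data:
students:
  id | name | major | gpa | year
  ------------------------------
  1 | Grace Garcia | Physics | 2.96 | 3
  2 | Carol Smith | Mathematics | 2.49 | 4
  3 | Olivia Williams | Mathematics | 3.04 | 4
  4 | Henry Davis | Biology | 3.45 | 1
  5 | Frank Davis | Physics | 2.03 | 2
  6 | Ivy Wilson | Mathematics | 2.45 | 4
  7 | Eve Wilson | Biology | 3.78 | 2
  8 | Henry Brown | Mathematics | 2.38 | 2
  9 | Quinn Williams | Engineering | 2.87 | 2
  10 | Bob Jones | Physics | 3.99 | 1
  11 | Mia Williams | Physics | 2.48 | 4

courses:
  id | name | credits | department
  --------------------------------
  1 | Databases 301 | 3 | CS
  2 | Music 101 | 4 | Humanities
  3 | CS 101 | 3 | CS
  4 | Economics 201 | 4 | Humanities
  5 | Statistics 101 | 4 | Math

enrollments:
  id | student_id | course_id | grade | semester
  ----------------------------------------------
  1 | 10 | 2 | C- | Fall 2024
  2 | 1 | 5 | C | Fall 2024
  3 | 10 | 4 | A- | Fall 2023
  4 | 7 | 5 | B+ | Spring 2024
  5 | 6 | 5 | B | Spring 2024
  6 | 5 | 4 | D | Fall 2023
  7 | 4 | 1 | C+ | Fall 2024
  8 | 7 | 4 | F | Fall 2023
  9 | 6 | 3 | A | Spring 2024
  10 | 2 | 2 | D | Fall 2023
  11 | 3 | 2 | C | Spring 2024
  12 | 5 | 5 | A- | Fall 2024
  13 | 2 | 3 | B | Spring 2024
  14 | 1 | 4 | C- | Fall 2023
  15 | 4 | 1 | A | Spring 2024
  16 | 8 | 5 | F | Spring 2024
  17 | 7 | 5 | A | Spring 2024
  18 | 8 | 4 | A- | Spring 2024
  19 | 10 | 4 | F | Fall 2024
SELECT name, gpa FROM students ORDER BY gpa ASC LIMIT 2

Execution result:
name | gpa
Frank Davis | 2.03
Henry Brown | 2.38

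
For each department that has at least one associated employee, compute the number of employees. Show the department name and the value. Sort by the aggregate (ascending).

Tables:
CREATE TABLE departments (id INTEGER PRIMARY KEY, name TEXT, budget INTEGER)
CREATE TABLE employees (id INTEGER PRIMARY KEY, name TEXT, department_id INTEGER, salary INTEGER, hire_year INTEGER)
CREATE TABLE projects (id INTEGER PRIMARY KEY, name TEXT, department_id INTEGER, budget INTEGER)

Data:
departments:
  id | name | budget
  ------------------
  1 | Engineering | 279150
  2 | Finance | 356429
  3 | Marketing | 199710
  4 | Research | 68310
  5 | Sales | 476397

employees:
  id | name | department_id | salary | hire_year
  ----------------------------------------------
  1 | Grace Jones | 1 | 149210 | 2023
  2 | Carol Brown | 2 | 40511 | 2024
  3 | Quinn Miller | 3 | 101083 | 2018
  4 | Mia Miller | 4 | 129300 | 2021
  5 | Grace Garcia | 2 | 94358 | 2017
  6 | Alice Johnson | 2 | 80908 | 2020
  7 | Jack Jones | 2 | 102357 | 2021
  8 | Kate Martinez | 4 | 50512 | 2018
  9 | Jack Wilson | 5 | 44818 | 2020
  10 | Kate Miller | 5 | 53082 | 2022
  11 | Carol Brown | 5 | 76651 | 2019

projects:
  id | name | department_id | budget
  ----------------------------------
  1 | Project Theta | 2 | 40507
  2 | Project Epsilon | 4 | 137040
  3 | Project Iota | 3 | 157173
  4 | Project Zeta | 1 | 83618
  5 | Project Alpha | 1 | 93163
SELECT p.name, COUNT(*) AS n FROM employees c JOIN departments p ON c.department_id = p.id GROUP BY p.id, p.name ORDER BY n ASC

Execution result:
name | n
Engineering | 1
Marketing | 1
Research | 2
Sales | 3
Finance | 4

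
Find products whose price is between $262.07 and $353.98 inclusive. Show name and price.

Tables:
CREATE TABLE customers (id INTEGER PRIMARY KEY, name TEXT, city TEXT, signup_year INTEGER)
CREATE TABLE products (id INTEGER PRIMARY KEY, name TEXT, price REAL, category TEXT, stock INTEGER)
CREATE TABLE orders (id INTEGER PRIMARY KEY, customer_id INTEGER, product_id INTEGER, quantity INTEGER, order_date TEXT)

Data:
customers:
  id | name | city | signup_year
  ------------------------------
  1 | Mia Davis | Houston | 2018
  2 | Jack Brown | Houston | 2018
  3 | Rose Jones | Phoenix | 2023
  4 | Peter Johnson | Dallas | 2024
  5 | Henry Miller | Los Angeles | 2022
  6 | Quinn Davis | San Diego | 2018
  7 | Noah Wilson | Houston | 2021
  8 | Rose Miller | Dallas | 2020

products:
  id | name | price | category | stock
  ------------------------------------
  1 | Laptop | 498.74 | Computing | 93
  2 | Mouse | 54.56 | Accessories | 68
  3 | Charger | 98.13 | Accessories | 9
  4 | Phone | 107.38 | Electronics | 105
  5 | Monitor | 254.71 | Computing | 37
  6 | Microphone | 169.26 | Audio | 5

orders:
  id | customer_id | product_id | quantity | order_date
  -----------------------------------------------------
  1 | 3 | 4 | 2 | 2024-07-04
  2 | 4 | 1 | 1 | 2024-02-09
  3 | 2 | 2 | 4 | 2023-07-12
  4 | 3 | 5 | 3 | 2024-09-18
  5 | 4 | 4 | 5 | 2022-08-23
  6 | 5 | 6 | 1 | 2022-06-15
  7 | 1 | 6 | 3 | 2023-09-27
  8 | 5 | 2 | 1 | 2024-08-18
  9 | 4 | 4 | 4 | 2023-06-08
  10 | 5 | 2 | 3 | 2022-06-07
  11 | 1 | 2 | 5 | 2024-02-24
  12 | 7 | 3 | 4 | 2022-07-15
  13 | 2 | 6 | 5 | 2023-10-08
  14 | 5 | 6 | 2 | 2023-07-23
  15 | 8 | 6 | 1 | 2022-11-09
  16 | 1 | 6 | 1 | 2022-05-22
SELECT name, price FROM products WHERE price BETWEEN 262.07 AND 353.98

Execution result:
(no rows)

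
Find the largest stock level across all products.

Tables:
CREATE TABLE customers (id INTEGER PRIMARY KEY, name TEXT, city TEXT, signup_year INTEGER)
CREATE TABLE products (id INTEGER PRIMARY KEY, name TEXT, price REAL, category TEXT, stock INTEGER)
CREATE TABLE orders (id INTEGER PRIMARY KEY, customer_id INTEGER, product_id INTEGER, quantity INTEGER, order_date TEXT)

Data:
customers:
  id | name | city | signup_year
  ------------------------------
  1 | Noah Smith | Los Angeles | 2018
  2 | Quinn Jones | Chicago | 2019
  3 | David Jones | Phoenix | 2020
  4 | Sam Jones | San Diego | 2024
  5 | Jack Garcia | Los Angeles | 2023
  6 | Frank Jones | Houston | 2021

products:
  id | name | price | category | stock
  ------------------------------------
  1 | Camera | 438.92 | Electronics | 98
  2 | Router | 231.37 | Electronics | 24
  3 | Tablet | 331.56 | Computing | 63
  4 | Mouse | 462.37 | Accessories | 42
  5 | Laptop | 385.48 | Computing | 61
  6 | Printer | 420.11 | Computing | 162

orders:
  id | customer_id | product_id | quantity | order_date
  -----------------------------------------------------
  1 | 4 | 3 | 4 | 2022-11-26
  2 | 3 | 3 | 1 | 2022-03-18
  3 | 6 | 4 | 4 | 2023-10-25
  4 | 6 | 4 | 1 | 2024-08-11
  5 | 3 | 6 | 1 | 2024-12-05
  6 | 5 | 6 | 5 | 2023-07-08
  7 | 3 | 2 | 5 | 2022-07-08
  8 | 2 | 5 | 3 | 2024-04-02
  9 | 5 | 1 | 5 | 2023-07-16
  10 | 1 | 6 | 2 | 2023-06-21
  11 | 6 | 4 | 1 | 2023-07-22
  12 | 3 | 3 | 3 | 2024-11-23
SELECT MAX(stock) FROM products

Execution result:
162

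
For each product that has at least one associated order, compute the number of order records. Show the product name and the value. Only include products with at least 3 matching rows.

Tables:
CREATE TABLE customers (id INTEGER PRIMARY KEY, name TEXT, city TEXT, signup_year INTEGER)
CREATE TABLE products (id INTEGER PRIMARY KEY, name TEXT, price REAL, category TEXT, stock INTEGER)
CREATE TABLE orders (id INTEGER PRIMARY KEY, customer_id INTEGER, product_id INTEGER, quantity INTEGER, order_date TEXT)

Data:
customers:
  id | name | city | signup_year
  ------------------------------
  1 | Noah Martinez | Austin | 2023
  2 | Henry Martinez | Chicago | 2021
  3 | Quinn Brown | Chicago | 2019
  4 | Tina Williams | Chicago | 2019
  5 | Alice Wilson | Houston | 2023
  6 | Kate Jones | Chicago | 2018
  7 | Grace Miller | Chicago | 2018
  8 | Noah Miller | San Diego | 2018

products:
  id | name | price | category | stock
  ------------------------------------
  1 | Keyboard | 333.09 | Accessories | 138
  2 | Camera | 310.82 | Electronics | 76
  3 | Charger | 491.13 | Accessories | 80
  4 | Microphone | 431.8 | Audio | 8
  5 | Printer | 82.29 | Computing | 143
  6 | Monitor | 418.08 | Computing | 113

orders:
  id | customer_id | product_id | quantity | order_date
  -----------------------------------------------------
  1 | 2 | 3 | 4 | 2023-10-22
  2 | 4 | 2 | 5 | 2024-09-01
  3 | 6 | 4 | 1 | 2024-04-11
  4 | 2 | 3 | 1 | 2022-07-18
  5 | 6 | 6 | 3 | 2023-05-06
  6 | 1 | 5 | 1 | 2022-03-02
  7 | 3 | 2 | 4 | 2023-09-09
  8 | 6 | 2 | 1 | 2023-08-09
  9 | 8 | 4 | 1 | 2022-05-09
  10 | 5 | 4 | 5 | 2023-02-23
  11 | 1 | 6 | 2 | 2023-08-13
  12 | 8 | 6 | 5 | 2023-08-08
SELECT p.name, COUNT(*) AS n FROM orders c JOIN products p ON c.product_id = p.id GROUP BY p.id, p.name HAVING COUNT(*) >= 3

Execution result:
name | n
Camera | 3
Microphone | 3
Monitor | 3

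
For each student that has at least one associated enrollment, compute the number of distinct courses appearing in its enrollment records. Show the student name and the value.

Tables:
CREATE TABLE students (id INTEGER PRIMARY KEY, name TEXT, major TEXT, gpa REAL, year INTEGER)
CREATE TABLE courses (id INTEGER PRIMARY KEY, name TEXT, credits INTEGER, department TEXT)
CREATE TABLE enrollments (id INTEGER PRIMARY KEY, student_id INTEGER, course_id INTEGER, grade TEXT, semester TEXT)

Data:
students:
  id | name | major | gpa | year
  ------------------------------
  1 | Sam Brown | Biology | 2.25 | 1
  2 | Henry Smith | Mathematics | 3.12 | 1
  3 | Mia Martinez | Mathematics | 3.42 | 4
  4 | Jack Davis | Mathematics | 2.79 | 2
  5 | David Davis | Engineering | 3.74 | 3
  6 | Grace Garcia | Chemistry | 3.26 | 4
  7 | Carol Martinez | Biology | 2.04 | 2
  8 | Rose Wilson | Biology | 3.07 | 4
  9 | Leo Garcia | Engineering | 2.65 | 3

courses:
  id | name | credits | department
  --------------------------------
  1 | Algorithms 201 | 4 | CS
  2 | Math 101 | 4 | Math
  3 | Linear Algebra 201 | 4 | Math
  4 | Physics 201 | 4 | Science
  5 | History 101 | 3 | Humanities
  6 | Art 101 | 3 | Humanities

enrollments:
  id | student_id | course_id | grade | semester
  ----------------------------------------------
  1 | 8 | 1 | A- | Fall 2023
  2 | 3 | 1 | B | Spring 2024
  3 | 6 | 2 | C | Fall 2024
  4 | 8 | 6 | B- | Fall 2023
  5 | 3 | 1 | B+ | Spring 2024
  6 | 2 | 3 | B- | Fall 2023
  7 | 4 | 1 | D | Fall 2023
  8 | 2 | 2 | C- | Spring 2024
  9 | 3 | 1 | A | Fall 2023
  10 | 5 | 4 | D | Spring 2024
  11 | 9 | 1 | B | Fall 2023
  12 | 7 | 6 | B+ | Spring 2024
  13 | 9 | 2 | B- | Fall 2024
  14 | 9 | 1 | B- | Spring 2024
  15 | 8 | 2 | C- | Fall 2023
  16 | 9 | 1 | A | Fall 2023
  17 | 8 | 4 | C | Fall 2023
SELECT p.name, COUNT(DISTINCT c.course_id) AS distinct_course_count FROM enrollments c JOIN students p ON c.student_id = p.id GROUP BY p.id, p.name

Execution result:
name | distinct_course_count
Henry Smith | 2
Mia Martinez | 1
Jack Davis | 1
David Davis | 1
Grace Garcia | 1
Carol Martinez | 1
Rose Wilson | 4
Leo Garcia | 2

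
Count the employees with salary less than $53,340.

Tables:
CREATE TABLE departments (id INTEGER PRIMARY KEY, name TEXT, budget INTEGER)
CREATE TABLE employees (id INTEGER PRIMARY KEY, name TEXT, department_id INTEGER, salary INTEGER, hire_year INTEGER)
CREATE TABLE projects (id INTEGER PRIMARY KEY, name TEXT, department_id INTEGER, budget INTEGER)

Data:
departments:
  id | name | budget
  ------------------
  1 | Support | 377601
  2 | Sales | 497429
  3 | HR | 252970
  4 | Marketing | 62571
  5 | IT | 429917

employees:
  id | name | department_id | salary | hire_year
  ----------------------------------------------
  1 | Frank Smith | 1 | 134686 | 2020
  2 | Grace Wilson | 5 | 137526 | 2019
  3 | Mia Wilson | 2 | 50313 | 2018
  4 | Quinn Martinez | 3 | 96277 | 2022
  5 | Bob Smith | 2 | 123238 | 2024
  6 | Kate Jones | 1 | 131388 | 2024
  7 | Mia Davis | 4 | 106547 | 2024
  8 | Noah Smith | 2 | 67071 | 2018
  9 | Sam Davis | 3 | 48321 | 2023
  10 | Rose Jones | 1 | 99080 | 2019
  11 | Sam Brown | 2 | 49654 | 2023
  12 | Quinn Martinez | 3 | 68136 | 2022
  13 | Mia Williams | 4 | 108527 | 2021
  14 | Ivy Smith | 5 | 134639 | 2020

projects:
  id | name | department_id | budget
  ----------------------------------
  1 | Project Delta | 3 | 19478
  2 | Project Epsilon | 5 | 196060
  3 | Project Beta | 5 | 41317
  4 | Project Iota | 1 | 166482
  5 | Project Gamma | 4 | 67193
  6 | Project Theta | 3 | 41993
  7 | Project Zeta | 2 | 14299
SELECT COUNT(*) FROM employees WHERE salary < 53340

Execution result:
3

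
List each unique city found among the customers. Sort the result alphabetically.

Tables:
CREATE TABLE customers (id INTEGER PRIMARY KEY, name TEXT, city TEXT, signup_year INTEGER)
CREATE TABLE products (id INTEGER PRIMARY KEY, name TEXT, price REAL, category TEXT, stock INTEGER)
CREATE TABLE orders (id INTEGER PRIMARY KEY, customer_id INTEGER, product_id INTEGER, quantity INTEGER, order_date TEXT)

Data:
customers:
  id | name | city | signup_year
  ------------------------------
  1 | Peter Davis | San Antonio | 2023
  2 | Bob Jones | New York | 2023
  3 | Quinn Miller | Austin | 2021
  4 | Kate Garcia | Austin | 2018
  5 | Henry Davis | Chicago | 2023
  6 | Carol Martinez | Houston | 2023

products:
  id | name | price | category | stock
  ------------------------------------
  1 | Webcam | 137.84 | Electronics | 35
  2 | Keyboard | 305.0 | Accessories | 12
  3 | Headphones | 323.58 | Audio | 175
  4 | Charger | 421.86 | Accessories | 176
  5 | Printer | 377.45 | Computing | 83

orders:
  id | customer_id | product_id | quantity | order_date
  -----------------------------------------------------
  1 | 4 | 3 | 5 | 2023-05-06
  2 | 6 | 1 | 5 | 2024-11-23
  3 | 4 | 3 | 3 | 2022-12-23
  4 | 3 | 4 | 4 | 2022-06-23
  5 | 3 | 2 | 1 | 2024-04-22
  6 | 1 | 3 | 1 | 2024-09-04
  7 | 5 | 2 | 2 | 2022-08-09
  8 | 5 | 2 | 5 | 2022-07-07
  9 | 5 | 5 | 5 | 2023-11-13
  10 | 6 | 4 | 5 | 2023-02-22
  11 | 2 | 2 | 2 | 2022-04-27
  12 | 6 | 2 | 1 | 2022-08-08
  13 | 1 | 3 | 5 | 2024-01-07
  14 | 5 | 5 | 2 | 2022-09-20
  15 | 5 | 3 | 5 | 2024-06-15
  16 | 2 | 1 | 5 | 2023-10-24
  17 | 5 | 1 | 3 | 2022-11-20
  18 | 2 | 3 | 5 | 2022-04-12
SELECT DISTINCT city FROM customers ORDER BY city

Execution result:
city
Austin
Chicago
Houston
New York
San Antonio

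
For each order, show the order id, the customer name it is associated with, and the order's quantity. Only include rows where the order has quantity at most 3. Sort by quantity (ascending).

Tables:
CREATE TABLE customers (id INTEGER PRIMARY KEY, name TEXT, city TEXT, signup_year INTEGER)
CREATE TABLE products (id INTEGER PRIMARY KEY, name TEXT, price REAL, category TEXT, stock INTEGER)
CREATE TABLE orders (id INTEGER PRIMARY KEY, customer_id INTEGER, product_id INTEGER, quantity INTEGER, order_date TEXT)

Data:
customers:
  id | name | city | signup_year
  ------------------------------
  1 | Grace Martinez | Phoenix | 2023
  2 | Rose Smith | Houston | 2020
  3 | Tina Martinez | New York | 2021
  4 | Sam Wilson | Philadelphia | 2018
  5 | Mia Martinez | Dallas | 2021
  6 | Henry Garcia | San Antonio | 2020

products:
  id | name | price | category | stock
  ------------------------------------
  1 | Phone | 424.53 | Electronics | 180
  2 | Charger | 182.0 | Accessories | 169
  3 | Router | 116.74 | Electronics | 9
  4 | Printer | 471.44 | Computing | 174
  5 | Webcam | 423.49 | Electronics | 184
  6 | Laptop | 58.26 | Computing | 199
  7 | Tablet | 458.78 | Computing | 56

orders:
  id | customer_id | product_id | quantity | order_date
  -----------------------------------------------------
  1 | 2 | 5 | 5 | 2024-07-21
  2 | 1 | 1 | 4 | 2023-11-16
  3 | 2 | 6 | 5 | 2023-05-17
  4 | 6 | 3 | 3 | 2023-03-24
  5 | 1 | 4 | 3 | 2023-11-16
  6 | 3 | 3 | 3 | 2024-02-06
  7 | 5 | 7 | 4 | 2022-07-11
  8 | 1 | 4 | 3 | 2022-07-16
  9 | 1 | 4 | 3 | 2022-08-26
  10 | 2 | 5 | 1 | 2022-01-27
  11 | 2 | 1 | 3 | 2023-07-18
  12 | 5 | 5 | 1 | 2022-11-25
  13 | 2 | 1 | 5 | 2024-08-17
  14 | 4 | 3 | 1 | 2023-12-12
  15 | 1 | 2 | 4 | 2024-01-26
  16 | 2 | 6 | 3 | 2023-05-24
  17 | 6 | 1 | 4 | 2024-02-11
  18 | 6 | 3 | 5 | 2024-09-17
SELECT c.id, p.name AS customer, c.quantity FROM orders c JOIN customers p ON c.customer_id = p.id WHERE c.quantity <= 3 ORDER BY c.quantity ASC

Execution result:
id | customer | quantity
10 | Rose Smith | 1
12 | Mia Martinez | 1
14 | Sam Wilson | 1
4 | Henry Garcia | 3
5 | Grace Martinez | 3
6 | Tina Martinez | 3
8 | Grace Martinez | 3
9 | Grace Martinez | 3
11 | Rose Smith | 3
16 | Rose Smith | 3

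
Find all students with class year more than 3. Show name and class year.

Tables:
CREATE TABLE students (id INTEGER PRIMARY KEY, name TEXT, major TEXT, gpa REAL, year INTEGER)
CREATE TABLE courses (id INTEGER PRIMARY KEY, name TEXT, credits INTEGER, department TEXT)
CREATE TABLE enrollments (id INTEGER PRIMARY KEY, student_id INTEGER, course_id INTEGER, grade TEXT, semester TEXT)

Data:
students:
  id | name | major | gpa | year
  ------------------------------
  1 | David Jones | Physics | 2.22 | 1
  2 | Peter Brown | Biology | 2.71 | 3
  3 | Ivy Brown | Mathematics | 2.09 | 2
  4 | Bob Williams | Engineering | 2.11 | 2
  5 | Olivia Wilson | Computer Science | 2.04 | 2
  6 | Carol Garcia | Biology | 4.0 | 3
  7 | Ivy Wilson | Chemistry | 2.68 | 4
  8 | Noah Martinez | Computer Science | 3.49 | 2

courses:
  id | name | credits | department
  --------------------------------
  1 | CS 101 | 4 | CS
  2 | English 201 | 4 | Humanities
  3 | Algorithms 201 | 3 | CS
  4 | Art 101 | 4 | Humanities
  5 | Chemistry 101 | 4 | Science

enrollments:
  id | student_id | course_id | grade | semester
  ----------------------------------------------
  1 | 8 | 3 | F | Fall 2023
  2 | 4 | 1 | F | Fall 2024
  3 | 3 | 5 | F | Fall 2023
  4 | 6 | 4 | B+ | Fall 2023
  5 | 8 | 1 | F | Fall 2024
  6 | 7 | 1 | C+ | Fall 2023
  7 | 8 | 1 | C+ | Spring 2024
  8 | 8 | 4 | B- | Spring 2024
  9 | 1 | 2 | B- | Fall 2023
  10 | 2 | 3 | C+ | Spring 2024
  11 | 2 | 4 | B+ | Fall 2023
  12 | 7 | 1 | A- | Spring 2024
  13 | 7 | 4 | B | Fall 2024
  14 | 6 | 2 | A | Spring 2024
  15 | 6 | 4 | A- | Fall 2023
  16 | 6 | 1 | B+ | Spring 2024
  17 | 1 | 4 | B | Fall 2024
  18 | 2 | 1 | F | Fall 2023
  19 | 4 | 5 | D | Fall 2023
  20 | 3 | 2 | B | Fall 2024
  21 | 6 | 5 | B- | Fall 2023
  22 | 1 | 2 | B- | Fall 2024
SELECT name, year FROM students WHERE year > 3

Execution result:
name | year
Ivy Wilson | 4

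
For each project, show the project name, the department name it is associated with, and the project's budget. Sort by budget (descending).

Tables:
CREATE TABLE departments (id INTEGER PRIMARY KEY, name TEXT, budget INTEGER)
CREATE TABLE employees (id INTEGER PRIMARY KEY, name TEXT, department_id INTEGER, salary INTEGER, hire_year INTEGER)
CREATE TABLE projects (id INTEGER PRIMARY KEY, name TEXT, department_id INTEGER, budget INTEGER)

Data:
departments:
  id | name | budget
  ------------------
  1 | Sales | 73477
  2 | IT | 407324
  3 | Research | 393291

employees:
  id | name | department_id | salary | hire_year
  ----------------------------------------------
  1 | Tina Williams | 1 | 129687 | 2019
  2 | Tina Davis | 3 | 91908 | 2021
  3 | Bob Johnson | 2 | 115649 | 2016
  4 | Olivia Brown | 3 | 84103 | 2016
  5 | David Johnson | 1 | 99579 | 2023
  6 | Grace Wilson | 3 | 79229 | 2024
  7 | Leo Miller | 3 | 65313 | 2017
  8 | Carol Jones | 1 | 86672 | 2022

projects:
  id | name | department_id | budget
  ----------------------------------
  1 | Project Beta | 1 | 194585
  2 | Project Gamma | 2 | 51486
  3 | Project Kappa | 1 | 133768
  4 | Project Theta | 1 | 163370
SELECT c.name, p.name AS department, c.budget FROM projects c JOIN departments p ON c.department_id = p.id ORDER BY c.budget DESC

Execution result:
name | department | budget
Project Beta | Sales | 194585
Project Theta | Sales | 163370
Project Kappa | Sales | 133768
Project Gamma | IT | 51486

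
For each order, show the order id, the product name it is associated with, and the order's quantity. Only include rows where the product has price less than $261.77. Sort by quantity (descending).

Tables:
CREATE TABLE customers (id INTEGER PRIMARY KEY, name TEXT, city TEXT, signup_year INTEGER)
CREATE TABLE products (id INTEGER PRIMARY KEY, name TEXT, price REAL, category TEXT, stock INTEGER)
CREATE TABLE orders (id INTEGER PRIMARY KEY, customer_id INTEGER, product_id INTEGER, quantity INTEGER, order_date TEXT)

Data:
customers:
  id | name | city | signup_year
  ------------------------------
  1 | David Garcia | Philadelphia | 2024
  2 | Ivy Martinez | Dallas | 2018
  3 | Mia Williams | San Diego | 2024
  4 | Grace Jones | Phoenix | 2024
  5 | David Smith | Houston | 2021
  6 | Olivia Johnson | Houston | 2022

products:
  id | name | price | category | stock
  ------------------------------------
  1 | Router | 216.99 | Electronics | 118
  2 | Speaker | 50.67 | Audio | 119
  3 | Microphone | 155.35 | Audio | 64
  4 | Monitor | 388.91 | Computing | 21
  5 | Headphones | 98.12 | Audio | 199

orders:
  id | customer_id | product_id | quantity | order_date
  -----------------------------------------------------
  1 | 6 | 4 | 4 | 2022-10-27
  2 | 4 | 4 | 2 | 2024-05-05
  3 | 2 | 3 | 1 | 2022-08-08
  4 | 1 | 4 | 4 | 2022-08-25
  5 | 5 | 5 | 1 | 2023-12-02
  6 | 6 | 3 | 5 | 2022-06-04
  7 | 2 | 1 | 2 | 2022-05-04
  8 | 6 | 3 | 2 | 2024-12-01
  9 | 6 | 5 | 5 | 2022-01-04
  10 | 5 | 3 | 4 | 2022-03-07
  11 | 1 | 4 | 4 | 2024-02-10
SELECT c.id, p.name AS product, c.quantity FROM orders c JOIN products p ON c.product_id = p.id WHERE p.price < 261.77 ORDER BY c.quantity DESC

Execution result:
id | product | quantity
6 | Microphone | 5
9 | Headphones | 5
10 | Microphone | 4
7 | Router | 2
8 | Microphone | 2
3 | Microphone | 1
5 | Headphones | 1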